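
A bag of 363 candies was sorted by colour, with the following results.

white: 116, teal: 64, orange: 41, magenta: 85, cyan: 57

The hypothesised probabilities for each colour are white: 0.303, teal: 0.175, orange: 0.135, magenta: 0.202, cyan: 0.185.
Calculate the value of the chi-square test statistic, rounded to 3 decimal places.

Expected counts E_i = n·p_i: 363×0.303 = 109.989, 363×0.175 = 63.525, 363×0.135 = 49.005, 363×0.202 = 73.326, 363×0.185 = 67.155.
white: (116 − 109.989)²/109.989 = 36.132121/109.989 = 0.3285
teal: (64 − 63.525)²/63.525 = 0.225625/63.525 = 0.0036
orange: (41 − 49.005)²/49.005 = 64.080025/49.005 = 1.3076
magenta: (85 − 73.326)²/73.326 = 136.282276/73.326 = 1.8586
cyan: (57 − 67.155)²/67.155 = 103.124025/67.155 = 1.5356
Sum = 5.034

5.034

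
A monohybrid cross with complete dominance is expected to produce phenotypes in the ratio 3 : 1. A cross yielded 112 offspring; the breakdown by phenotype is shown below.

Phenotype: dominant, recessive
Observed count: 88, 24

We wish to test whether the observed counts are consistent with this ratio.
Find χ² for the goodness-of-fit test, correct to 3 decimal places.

0.762

Ratio total = 4. Expected counts: 112×3/4 = 84, 112×1/4 = 28.
χ² = (88−84)²/84 + (24−28)²/28
   = 0.1905 + 0.5714
Sum = 0.762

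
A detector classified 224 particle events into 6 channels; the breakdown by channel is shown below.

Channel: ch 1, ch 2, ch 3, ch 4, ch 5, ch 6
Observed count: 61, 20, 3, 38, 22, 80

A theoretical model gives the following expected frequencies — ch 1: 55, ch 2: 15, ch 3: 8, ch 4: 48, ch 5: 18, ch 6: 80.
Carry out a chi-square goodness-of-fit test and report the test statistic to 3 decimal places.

8.418

cat         O        E   (O−E)²/E
ch 1       61       55     0.6545
ch 2       20       15     1.6667
ch 3        3        8     3.1250
ch 4       38       48     2.0833
ch 5       22       18     0.8889
ch 6       80       80     0.0000
Sum = 8.418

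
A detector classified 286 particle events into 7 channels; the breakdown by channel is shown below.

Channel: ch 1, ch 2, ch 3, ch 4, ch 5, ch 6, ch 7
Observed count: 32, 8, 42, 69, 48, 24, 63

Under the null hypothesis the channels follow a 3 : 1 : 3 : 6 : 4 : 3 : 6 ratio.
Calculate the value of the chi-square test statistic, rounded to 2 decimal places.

6.39

Ratio total = 26. Expected counts: 286×3/26 = 33, 286×1/26 = 11, 286×3/26 = 33, 286×6/26 = 66, 286×4/26 = 44, 286×3/26 = 33, 286×6/26 = 66.
ch 1: (32 − 33)²/33 = 1/33 = 0.030
ch 2: (8 − 11)²/11 = 9/11 = 0.818
ch 3: (42 − 33)²/33 = 81/33 = 2.455
ch 4: (69 − 66)²/66 = 9/66 = 0.136
ch 5: (48 − 44)²/44 = 16/44 = 0.364
ch 6: (24 − 33)²/33 = 81/33 = 2.455
ch 7: (63 − 66)²/66 = 9/66 = 0.136
Sum = 6.39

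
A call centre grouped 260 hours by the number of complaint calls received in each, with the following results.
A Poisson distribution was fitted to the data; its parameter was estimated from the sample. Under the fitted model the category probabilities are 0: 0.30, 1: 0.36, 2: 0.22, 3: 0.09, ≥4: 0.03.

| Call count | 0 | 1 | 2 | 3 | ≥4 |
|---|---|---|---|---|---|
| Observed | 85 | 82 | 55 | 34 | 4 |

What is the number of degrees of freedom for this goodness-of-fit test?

There are k = 5 categories and 1 parameter estimated from the data, so df = 5 − 1 − 1 = 3.

3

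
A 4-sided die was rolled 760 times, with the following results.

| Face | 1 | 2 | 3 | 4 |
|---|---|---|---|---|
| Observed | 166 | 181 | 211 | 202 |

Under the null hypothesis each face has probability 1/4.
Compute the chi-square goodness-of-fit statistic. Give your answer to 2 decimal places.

6.54

Expected count for each of the 4 categories: 760/4 = 190.
cat         O        E   (O−E)²/E
1         166      190      3.032
2         181      190      0.426
3         211      190      2.321
4         202      190      0.758
Sum = 6.54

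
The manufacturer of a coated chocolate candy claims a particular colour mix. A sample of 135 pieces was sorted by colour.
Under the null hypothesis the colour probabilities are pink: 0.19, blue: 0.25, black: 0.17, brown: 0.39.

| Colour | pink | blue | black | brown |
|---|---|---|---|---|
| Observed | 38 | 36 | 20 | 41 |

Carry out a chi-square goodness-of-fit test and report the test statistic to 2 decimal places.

9.05

Expected counts E_i = n·p_i: 135×0.19 = 25.65, 135×0.25 = 33.75, 135×0.17 = 22.95, 135×0.39 = 52.65.
χ² = (38−25.65)²/25.65 + (36−33.75)²/33.75 + (20−22.95)²/22.95 + (41−52.65)²/52.65
   = 5.946 + 0.150 + 0.379 + 2.578
Sum = 9.05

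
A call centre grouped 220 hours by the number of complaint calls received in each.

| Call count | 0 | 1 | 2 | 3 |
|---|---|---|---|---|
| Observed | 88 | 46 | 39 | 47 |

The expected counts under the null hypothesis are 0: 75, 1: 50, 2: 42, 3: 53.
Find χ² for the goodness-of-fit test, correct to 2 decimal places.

cat         O        E   (O−E)²/E
0          88       75      2.253
1          46       50      0.320
2          39       42      0.214
3          47       53      0.679
Sum = 3.47

3.47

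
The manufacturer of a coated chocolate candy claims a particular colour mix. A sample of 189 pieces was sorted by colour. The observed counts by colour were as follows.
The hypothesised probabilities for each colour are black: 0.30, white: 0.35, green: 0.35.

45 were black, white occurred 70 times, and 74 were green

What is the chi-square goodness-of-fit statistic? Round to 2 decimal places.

3.57

Expected counts E_i = n·p_i: 189×0.30 = 56.7, 189×0.35 = 66.15, 189×0.35 = 66.15.
cat         O        E   (O−E)²/E
black      45     56.7      2.414
white      70    66.15      0.224
green      74    66.15      0.932
Sum = 3.57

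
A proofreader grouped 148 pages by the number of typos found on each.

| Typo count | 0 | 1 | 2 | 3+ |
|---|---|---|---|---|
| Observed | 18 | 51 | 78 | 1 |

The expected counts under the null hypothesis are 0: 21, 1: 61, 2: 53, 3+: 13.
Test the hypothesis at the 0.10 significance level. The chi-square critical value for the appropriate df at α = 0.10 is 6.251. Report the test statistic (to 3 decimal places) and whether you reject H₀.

24.937; reject

0: (18 − 21)²/21 = 9/21 = 0.4286
1: (51 − 61)²/61 = 100/61 = 1.6393
2: (78 − 53)²/53 = 625/53 = 11.7925
3+: (1 − 13)²/13 = 144/13 = 11.0769
Sum = 24.937
df = 3. Since 24.937 > 6.251, we reject H₀.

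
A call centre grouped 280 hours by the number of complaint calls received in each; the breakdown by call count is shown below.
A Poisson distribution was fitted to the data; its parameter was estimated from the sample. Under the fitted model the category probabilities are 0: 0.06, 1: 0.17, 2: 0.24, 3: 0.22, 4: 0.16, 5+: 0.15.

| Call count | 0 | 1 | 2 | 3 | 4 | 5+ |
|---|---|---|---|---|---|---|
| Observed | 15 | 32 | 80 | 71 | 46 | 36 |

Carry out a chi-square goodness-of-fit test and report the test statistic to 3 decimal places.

Expected counts E_i = n·p_i: 280×0.06 = 16.8, 280×0.17 = 47.6, 280×0.24 = 67.2, 280×0.22 = 61.6, 280×0.16 = 44.8, 280×0.15 = 42.
0: (15 − 16.8)²/16.8 = 3.24/16.8 = 0.1929
1: (32 − 47.6)²/47.6 = 243.36/47.6 = 5.1126
2: (80 − 67.2)²/67.2 = 163.84/67.2 = 2.4381
3: (71 − 61.6)²/61.6 = 88.36/61.6 = 1.4344
4: (46 − 44.8)²/44.8 = 1.44/44.8 = 0.0321
5+: (36 − 42)²/42 = 36/42 = 0.8571
Sum = 10.067

10.067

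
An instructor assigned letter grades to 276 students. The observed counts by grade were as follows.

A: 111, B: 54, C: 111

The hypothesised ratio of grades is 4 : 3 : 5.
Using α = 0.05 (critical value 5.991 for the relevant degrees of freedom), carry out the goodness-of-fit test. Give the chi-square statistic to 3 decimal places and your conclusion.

7.324; reject

Ratio total = 12. Expected counts: 276×4/12 = 92, 276×3/12 = 69, 276×5/12 = 115.
χ² = (111−92)²/92 + (54−69)²/69 + (111−115)²/115
   = 3.9239 + 3.2609 + 0.1391
Sum = 7.324
df = 2. Since 7.324 > 5.991, we reject H₀.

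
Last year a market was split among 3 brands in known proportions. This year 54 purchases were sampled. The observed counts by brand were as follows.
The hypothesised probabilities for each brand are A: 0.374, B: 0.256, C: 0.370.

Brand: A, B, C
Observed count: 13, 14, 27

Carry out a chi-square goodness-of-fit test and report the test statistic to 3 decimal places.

5.033

Expected counts E_i = n·p_i: 54×0.374 = 20.196, 54×0.256 = 13.824, 54×0.370 = 19.98.
χ² = (13−20.196)²/20.196 + (14−13.824)²/13.824 + (27−19.98)²/19.98
   = 2.5640 + 0.0022 + 2.4665
Sum = 5.033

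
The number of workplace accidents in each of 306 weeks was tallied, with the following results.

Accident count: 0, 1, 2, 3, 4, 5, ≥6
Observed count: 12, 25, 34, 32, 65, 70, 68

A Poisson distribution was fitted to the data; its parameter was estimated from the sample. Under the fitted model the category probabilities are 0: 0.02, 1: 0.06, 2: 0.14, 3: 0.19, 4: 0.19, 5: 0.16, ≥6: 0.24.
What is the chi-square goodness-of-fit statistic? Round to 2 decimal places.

Expected counts E_i = n·p_i: 306×0.02 = 6.12, 306×0.06 = 18.36, 306×0.14 = 42.84, 306×0.19 = 58.14, 306×0.19 = 58.14, 306×0.16 = 48.96, 306×0.24 = 73.44.
χ² = (12−6.12)²/6.12 + (25−18.36)²/18.36 + (34−42.84)²/42.84 + (32−58.14)²/58.14 + (65−58.14)²/58.14 + (70−48.96)²/48.96 + (68−73.44)²/73.44
   = 5.649 + 2.401 + 1.824 + 11.753 + 0.809 + 9.042 + 0.403
Sum = 31.88

31.88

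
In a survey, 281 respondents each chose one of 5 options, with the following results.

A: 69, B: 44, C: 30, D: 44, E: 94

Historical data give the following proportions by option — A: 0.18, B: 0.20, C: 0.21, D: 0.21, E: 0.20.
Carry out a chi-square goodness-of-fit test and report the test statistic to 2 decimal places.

Expected counts E_i = n·p_i: 281×0.18 = 50.58, 281×0.20 = 56.2, 281×0.21 = 59.01, 281×0.21 = 59.01, 281×0.20 = 56.2.
χ² = (69−50.58)²/50.58 + (44−56.2)²/56.2 + (30−59.01)²/59.01 + (44−59.01)²/59.01 + (94−56.2)²/56.2
   = 6.708 + 2.648 + 14.262 + 3.818 + 25.424
Sum = 52.86

52.86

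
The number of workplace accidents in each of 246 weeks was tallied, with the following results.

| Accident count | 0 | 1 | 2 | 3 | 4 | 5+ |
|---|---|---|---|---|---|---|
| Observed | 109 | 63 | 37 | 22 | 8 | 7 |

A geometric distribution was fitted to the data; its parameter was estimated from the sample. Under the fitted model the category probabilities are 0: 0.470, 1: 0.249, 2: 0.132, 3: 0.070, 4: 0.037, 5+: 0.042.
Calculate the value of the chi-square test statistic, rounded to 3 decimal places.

Expected counts E_i = n·p_i: 246×0.470 = 115.62, 246×0.249 = 61.254, 246×0.132 = 32.472, 246×0.070 = 17.22, 246×0.037 = 9.102, 246×0.042 = 10.332.
cat         O        E   (O−E)²/E
0         109   115.62     0.3790
1          63   61.254     0.0498
2          37   32.472     0.6314
3          22    17.22     1.3269
4           8    9.102     0.1334
5+          7   10.332     1.0745
Sum = 3.595

3.595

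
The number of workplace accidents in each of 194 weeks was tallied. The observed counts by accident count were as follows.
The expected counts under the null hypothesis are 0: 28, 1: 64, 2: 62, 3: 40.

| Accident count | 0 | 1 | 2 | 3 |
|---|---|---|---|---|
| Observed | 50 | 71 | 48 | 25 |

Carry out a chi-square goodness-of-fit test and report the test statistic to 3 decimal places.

χ² = (50−28)²/28 + (71−64)²/64 + (48−62)²/62 + (25−40)²/40
   = 17.2857 + 0.7656 + 3.1613 + 5.6250
Sum = 26.838

26.838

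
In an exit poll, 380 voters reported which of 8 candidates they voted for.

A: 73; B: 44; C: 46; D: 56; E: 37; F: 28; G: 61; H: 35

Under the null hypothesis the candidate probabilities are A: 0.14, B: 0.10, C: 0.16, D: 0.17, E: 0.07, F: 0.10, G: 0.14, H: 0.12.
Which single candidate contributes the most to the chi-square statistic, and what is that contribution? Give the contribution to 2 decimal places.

Expected counts E_i = n·p_i: 380×0.14 = 53.2, 380×0.10 = 38, 380×0.16 = 60.8, 380×0.17 = 64.6, 380×0.07 = 26.6, 380×0.10 = 38, 380×0.14 = 53.2, 380×0.12 = 45.6.
A: (73 − 53.2)²/53.2 = 392.04/53.2 = 7.369
B: (44 − 38)²/38 = 36/38 = 0.947
C: (46 − 60.8)²/60.8 = 219.04/60.8 = 3.603
D: (56 − 64.6)²/64.6 = 73.96/64.6 = 1.145
E: (37 − 26.6)²/26.6 = 108.16/26.6 = 4.066
F: (28 − 38)²/38 = 100/38 = 2.632
G: (61 − 53.2)²/53.2 = 60.84/53.2 = 1.144
H: (35 − 45.6)²/45.6 = 112.36/45.6 = 2.464
The largest term is for A: 7.37.

A, 7.37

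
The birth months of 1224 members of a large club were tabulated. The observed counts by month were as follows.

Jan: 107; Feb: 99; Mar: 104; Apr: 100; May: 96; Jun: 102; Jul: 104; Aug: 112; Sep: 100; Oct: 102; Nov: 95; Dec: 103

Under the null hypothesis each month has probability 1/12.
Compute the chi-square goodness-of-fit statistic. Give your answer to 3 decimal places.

2.314

Expected count for each of the 12 categories: 1224/12 = 102.
χ² = (107−102)²/102 + (99−102)²/102 + (104−102)²/102 + (100−102)²/102 + (96−102)²/102 + (102−102)²/102 + (104−102)²/102 + (112−102)²/102 + (100−102)²/102 + (102−102)²/102 + (95−102)²/102 + (103−102)²/102
   = 0.2451 + 0.0882 + 0.0392 + 0.0392 + 0.3529 + 0.0000 + 0.0392 + 0.9804 + 0.0392 + 0.0000 + 0.4804 + 0.0098
Sum = 2.314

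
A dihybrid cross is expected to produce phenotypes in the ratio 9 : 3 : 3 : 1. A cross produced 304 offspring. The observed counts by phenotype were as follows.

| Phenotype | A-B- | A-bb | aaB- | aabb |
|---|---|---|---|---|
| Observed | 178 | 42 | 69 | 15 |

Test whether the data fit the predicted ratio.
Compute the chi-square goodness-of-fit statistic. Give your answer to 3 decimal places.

7.602

Ratio total = 16. Expected counts: 304×9/16 = 171, 304×3/16 = 57, 304×3/16 = 57, 304×1/16 = 19.
cat         O        E   (O−E)²/E
A-B-      178      171     0.2865
A-bb       42       57     3.9474
aaB-       69       57     2.5263
aabb       15       19     0.8421
Sum = 7.602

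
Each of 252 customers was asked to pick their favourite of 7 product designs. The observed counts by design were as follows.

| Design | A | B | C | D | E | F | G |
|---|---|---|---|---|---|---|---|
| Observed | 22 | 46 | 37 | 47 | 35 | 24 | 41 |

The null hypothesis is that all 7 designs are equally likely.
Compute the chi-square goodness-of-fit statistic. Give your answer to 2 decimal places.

Expected count for each of the 7 categories: 252/7 = 36.
A: (22 − 36)²/36 = 196/36 = 5.444
B: (46 − 36)²/36 = 100/36 = 2.778
C: (37 − 36)²/36 = 1/36 = 0.028
D: (47 − 36)²/36 = 121/36 = 3.361
E: (35 − 36)²/36 = 1/36 = 0.028
F: (24 − 36)²/36 = 144/36 = 4.000
G: (41 − 36)²/36 = 25/36 = 0.694
Sum = 16.33

16.33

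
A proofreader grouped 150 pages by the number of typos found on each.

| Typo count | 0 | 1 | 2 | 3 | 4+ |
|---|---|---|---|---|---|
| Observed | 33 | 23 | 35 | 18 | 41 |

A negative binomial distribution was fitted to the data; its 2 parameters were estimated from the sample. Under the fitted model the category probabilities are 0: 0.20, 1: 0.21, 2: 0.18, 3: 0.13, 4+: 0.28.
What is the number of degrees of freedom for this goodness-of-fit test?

There are k = 5 categories and 2 parameters estimated from the data, so df = 5 − 1 − 2 = 2.

2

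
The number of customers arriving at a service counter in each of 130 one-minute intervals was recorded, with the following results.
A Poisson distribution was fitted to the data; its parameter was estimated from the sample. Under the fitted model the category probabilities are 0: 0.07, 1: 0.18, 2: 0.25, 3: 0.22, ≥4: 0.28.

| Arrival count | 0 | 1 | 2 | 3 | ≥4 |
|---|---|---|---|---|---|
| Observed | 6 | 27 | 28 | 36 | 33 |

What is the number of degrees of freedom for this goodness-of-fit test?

3

There are k = 5 categories and 1 parameter estimated from the data, so df = 5 − 1 − 1 = 3.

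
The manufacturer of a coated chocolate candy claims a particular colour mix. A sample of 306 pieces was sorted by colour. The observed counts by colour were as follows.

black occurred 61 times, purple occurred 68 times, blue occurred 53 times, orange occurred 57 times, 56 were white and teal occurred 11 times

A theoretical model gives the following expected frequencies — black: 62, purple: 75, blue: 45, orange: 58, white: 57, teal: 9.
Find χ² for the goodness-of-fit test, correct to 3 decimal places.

2.571

χ² = (61−62)²/62 + (68−75)²/75 + (53−45)²/45 + (57−58)²/58 + (56−57)²/57 + (11−9)²/9
   = 0.0161 + 0.6533 + 1.4222 + 0.0172 + 0.0175 + 0.4444
Sum = 2.571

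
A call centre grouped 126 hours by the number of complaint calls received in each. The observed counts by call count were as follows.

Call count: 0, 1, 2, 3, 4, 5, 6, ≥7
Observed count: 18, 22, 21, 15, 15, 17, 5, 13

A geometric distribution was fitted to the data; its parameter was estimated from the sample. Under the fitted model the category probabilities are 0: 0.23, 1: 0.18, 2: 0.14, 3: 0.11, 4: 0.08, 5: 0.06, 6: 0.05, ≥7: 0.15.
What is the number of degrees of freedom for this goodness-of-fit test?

There are k = 8 categories and 1 parameter estimated from the data, so df = 8 − 1 − 1 = 6.

6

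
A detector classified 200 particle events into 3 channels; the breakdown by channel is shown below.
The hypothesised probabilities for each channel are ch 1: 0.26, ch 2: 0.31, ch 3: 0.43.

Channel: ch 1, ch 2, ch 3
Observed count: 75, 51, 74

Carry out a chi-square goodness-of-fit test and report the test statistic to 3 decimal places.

Expected counts E_i = n·p_i: 200×0.26 = 52, 200×0.31 = 62, 200×0.43 = 86.
ch 1: (75 − 52)²/52 = 529/52 = 10.1731
ch 2: (51 − 62)²/62 = 121/62 = 1.9516
ch 3: (74 − 86)²/86 = 144/86 = 1.6744
Sum = 13.799

13.799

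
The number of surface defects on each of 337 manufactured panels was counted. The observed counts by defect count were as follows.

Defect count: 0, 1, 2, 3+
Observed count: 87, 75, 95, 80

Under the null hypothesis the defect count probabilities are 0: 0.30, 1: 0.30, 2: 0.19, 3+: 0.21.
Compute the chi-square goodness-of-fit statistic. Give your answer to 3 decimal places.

24.888

Expected counts E_i = n·p_i: 337×0.30 = 101.1, 337×0.30 = 101.1, 337×0.19 = 64.03, 337×0.21 = 70.77.
0: (87 − 101.1)²/101.1 = 198.81/101.1 = 1.9665
1: (75 − 101.1)²/101.1 = 681.21/101.1 = 6.7380
2: (95 − 64.03)²/64.03 = 959.1409/64.03 = 14.9796
3+: (80 − 70.77)²/70.77 = 85.1929/70.77 = 1.2038
Sum = 24.888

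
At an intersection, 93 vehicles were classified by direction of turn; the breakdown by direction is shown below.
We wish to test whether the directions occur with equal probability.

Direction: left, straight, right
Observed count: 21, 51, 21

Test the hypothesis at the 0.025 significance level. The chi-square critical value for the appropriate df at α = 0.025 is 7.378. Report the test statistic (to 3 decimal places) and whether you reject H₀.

Expected count for each of the 3 categories: 93/3 = 31.
cat           O        E   (O−E)²/E
left         21       31     3.2258
straight     51       31    12.9032
right        21       31     3.2258
Sum = 19.355
df = 2. Since 19.355 > 7.378, we reject H₀.

19.355; reject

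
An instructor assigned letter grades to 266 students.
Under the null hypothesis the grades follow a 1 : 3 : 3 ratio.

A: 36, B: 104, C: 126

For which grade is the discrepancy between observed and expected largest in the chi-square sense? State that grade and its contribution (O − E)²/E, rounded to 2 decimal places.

C, 1.26

Ratio total = 7. Expected counts: 266×1/7 = 38, 266×3/7 = 114, 266×3/7 = 114.
cat         O        E   (O−E)²/E
A          36       38      0.105
B         104      114      0.877
C         126      114      1.263
The largest term is for C: 1.26.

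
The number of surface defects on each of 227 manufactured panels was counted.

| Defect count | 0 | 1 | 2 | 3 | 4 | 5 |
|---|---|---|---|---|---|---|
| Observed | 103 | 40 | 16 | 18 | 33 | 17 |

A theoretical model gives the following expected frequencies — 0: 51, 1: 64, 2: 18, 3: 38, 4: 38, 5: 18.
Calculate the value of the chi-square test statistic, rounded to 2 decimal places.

cat         O        E   (O−E)²/E
0         103       51     53.020
1          40       64      9.000
2          16       18      0.222
3          18       38     10.526
4          33       38      0.658
5          17       18      0.056
Sum = 73.48

73.48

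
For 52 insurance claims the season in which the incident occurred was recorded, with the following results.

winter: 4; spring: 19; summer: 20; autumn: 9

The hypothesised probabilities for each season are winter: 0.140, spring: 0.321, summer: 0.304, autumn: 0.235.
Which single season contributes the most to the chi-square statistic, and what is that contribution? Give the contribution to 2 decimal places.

winter, 1.48

Expected counts E_i = n·p_i: 52×0.140 = 7.28, 52×0.321 = 16.692, 52×0.304 = 15.808, 52×0.235 = 12.22.
winter: (4 − 7.28)²/7.28 = 10.7584/7.28 = 1.478
spring: (19 − 16.692)²/16.692 = 5.326864/16.692 = 0.319
summer: (20 − 15.808)²/15.808 = 17.572864/15.808 = 1.112
autumn: (9 − 12.22)²/12.22 = 10.3684/12.22 = 0.848
The largest term is for winter: 1.48.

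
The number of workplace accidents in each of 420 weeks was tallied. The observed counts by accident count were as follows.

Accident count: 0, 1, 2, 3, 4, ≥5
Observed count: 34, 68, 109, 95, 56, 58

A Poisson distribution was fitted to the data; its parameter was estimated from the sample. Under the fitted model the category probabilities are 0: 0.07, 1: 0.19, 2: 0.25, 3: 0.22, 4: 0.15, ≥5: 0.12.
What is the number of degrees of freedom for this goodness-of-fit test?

4

There are k = 6 categories and 1 parameter estimated from the data, so df = 6 − 1 − 1 = 4.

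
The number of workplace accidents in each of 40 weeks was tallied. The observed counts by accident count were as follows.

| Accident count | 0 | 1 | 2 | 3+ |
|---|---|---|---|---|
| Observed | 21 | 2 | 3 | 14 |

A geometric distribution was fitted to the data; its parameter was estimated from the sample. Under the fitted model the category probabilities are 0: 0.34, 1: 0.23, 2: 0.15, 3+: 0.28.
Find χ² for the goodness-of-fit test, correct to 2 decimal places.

Expected counts E_i = n·p_i: 40×0.34 = 13.6, 40×0.23 = 9.2, 40×0.15 = 6, 40×0.28 = 11.2.
0: (21 − 13.6)²/13.6 = 54.76/13.6 = 4.026
1: (2 − 9.2)²/9.2 = 51.84/9.2 = 5.635
2: (3 − 6)²/6 = 9/6 = 1.500
3+: (14 − 11.2)²/11.2 = 7.84/11.2 = 0.700
Sum = 11.86

11.86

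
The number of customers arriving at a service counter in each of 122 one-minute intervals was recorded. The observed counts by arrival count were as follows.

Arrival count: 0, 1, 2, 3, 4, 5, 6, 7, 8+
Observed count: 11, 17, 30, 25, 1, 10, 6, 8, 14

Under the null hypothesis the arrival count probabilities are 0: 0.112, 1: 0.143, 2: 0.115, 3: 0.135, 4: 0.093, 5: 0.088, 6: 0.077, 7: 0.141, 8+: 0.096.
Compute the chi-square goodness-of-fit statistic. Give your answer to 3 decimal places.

Expected counts E_i = n·p_i: 122×0.112 = 13.664, 122×0.143 = 17.446, 122×0.115 = 14.03, 122×0.135 = 16.47, 122×0.093 = 11.346, 122×0.088 = 10.736, 122×0.077 = 9.394, 122×0.141 = 17.202, 122×0.096 = 11.712.
cat         O        E   (O−E)²/E
0          11   13.664     0.5194
1          17   17.446     0.0114
2          30    14.03    18.1783
3          25    16.47     4.4178
4           1   11.346     9.4341
5          10   10.736     0.0505
6           6    9.394     1.2262
7           8   17.202     4.9225
8+         14   11.712     0.4470
Sum = 39.207

39.207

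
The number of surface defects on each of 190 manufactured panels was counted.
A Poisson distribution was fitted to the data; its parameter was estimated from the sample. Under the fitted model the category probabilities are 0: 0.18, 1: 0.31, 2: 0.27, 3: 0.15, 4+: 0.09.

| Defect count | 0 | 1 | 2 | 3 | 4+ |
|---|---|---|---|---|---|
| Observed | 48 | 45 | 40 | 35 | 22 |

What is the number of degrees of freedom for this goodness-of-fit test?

There are k = 5 categories and 1 parameter estimated from the data, so df = 5 − 1 − 1 = 3.

3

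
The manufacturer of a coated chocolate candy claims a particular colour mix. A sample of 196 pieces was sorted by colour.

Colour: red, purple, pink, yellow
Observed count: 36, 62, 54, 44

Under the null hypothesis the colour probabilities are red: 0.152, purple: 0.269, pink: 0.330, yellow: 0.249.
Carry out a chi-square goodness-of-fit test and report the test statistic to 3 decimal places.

Expected counts E_i = n·p_i: 196×0.152 = 29.792, 196×0.269 = 52.724, 196×0.330 = 64.68, 196×0.249 = 48.804.
red: (36 − 29.792)²/29.792 = 38.539264/29.792 = 1.2936
purple: (62 − 52.724)²/52.724 = 86.044176/52.724 = 1.6320
pink: (54 − 64.68)²/64.68 = 114.0624/64.68 = 1.7635
yellow: (44 − 48.804)²/48.804 = 23.078416/48.804 = 0.4729
Sum = 5.162

5.162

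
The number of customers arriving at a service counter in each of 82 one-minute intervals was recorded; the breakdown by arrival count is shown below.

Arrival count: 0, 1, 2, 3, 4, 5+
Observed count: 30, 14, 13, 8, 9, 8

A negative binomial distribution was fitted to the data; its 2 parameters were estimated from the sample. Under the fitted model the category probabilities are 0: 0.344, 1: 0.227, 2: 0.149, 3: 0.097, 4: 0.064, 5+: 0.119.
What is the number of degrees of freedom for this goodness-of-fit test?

There are k = 6 categories and 2 parameters estimated from the data, so df = 6 − 1 − 2 = 3.

3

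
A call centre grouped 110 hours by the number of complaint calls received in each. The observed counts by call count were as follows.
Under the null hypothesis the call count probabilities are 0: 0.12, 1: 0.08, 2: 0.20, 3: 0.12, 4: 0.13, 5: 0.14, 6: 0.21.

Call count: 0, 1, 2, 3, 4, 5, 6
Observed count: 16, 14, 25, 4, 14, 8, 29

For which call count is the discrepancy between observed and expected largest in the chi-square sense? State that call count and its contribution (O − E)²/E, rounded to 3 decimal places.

Expected counts E_i = n·p_i: 110×0.12 = 13.2, 110×0.08 = 8.8, 110×0.20 = 22, 110×0.12 = 13.2, 110×0.13 = 14.3, 110×0.14 = 15.4, 110×0.21 = 23.1.
χ² = (16−13.2)²/13.2 + (14−8.8)²/8.8 + (25−22)²/22 + (4−13.2)²/13.2 + (14−14.3)²/14.3 + (8−15.4)²/15.4 + (29−23.1)²/23.1
   = 0.5939 + 3.0727 + 0.4091 + 6.4121 + 0.0063 + 3.5558 + 1.5069
The largest term is for 3: 6.412.

3, 6.412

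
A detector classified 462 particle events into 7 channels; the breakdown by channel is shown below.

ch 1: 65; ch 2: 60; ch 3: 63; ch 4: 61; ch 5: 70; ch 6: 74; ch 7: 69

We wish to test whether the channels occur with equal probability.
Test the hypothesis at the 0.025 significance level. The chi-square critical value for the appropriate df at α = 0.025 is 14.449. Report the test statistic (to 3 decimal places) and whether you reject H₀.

Expected count for each of the 7 categories: 462/7 = 66.
ch 1: (65 − 66)²/66 = 1/66 = 0.0152
ch 2: (60 − 66)²/66 = 36/66 = 0.5455
ch 3: (63 − 66)²/66 = 9/66 = 0.1364
ch 4: (61 − 66)²/66 = 25/66 = 0.3788
ch 5: (70 − 66)²/66 = 16/66 = 0.2424
ch 6: (74 − 66)²/66 = 64/66 = 0.9697
ch 7: (69 − 66)²/66 = 9/66 = 0.1364
Sum = 2.424
df = 6. Since 2.424 < 14.449, we do not reject H₀.

2.424; do not reject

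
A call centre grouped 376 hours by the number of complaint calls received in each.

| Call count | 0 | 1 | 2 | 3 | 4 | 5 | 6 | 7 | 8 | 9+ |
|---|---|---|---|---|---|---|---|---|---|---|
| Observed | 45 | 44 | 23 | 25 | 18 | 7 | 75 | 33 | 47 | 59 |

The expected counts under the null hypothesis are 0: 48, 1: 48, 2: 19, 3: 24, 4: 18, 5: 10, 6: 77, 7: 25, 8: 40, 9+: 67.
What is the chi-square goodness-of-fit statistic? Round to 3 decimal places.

7.097

cat         O        E   (O−E)²/E
0          45       48     0.1875
1          44       48     0.3333
2          23       19     0.8421
3          25       24     0.0417
4          18       18     0.0000
5           7       10     0.9000
6          75       77     0.0519
7          33       25     2.5600
8          47       40     1.2250
9+         59       67     0.9552
Sum = 7.097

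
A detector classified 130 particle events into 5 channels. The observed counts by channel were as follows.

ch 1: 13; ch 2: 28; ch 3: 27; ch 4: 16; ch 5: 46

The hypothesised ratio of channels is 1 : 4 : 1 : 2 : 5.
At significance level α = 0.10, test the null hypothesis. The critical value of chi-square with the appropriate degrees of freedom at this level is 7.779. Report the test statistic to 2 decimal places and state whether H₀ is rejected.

34.52; reject

Ratio total = 13. Expected counts: 130×1/13 = 10, 130×4/13 = 40, 130×1/13 = 10, 130×2/13 = 20, 130×5/13 = 50.
ch 1: (13 − 10)²/10 = 9/10 = 0.900
ch 2: (28 − 40)²/40 = 144/40 = 3.600
ch 3: (27 − 10)²/10 = 289/10 = 28.900
ch 4: (16 − 20)²/20 = 16/20 = 0.800
ch 5: (46 − 50)²/50 = 16/50 = 0.320
Sum = 34.52
df = 4. Since 34.52 > 7.779, we reject H₀.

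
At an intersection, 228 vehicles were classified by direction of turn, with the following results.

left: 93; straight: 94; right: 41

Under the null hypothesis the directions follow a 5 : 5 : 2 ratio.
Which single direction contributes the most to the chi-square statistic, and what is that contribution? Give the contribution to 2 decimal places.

right, 0.24

Ratio total = 12. Expected counts: 228×5/12 = 95, 228×5/12 = 95, 228×2/12 = 38.
χ² = (93−95)²/95 + (94−95)²/95 + (41−38)²/38
   = 0.042 + 0.011 + 0.237
The largest term is for right: 0.24.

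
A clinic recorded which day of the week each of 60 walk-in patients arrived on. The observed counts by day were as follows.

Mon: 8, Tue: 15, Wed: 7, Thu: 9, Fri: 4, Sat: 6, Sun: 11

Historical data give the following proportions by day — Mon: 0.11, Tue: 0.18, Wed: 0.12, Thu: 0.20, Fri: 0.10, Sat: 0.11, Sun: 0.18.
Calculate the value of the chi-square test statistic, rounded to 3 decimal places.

3.411

Expected counts E_i = n·p_i: 60×0.11 = 6.6, 60×0.18 = 10.8, 60×0.12 = 7.2, 60×0.20 = 12, 60×0.10 = 6, 60×0.11 = 6.6, 60×0.18 = 10.8.
χ² = (8−6.6)²/6.6 + (15−10.8)²/10.8 + (7−7.2)²/7.2 + (9−12)²/12 + (4−6)²/6 + (6−6.6)²/6.6 + (11−10.8)²/10.8
   = 0.2970 + 1.6333 + 0.0056 + 0.7500 + 0.6667 + 0.0545 + 0.0037
Sum = 3.411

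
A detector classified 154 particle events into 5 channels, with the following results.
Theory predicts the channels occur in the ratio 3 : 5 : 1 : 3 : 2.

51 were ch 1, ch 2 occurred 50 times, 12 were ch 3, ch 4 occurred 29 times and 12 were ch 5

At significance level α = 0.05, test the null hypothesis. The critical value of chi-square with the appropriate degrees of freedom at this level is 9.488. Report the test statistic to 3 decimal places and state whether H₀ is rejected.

Ratio total = 14. Expected counts: 154×3/14 = 33, 154×5/14 = 55, 154×1/14 = 11, 154×3/14 = 33, 154×2/14 = 22.
ch 1: (51 − 33)²/33 = 324/33 = 9.8182
ch 2: (50 − 55)²/55 = 25/55 = 0.4545
ch 3: (12 − 11)²/11 = 1/11 = 0.0909
ch 4: (29 − 33)²/33 = 16/33 = 0.4848
ch 5: (12 − 22)²/22 = 100/22 = 4.5455
Sum = 15.394
df = 4. Since 15.394 > 9.488, we reject H₀.

15.394; reject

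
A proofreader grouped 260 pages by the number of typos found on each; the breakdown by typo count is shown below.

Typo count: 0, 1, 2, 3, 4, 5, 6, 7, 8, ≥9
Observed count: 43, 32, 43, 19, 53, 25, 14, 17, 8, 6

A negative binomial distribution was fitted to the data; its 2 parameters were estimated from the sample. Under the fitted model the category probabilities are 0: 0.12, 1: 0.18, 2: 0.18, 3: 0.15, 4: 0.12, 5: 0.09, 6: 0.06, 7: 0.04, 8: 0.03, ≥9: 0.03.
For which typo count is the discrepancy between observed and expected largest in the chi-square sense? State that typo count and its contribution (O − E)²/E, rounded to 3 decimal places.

4, 15.232

Expected counts E_i = n·p_i: 260×0.12 = 31.2, 260×0.18 = 46.8, 260×0.18 = 46.8, 260×0.15 = 39, 260×0.12 = 31.2, 260×0.09 = 23.4, 260×0.06 = 15.6, 260×0.04 = 10.4, 260×0.03 = 7.8, 260×0.03 = 7.8.
0: (43 − 31.2)²/31.2 = 139.24/31.2 = 4.4628
1: (32 − 46.8)²/46.8 = 219.04/46.8 = 4.6803
2: (43 − 46.8)²/46.8 = 14.44/46.8 = 0.3085
3: (19 − 39)²/39 = 400/39 = 10.2564
4: (53 − 31.2)²/31.2 = 475.24/31.2 = 15.2321
5: (25 − 23.4)²/23.4 = 2.56/23.4 = 0.1094
6: (14 − 15.6)²/15.6 = 2.56/15.6 = 0.1641
7: (17 − 10.4)²/10.4 = 43.56/10.4 = 4.1885
8: (8 − 7.8)²/7.8 = 0.04/7.8 = 0.0051
≥9: (6 − 7.8)²/7.8 = 3.24/7.8 = 0.4154
The largest term is for 4: 15.232.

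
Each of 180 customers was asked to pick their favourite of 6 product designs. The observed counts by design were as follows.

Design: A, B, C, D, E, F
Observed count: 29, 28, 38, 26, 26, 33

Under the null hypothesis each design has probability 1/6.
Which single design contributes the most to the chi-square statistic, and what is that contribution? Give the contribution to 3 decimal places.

Expected count for each of the 6 categories: 180/6 = 30.
χ² = (29−30)²/30 + (28−30)²/30 + (38−30)²/30 + (26−30)²/30 + (26−30)²/30 + (33−30)²/30
   = 0.0333 + 0.1333 + 2.1333 + 0.5333 + 0.5333 + 0.3000
The largest term is for C: 2.133.

C, 2.133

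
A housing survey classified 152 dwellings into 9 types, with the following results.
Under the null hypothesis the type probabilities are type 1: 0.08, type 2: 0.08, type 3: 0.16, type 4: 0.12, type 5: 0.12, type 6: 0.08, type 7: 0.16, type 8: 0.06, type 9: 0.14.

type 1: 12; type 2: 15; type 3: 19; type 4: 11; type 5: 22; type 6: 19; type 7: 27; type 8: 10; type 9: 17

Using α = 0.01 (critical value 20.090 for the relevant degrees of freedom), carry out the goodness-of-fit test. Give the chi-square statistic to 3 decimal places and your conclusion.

Expected counts E_i = n·p_i: 152×0.08 = 12.16, 152×0.08 = 12.16, 152×0.16 = 24.32, 152×0.12 = 18.24, 152×0.12 = 18.24, 152×0.08 = 12.16, 152×0.16 = 24.32, 152×0.06 = 9.12, 152×0.14 = 21.28.
χ² = (12−12.16)²/12.16 + (15−12.16)²/12.16 + (19−24.32)²/24.32 + (11−18.24)²/18.24 + (22−18.24)²/18.24 + (19−12.16)²/12.16 + (27−24.32)²/24.32 + (10−9.12)²/9.12 + (17−21.28)²/21.28
   = 0.0021 + 0.6633 + 1.1638 + 2.8738 + 0.7751 + 3.8475 + 0.2953 + 0.0849 + 0.8608
Sum = 10.567
df = 8. Since 10.567 < 20.090, we do not reject H₀.

10.567; do not reject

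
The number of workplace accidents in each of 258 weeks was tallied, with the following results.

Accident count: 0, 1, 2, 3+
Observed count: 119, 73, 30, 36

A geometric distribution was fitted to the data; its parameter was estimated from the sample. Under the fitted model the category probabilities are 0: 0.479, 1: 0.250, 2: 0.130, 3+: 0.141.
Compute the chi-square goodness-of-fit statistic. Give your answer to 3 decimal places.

1.668

Expected counts E_i = n·p_i: 258×0.479 = 123.582, 258×0.250 = 64.5, 258×0.130 = 33.54, 258×0.141 = 36.378.
cat         O        E   (O−E)²/E
0         119  123.582     0.1699
1          73     64.5     1.1202
2          30    33.54     0.3736
3+         36   36.378     0.0039
Sum = 1.668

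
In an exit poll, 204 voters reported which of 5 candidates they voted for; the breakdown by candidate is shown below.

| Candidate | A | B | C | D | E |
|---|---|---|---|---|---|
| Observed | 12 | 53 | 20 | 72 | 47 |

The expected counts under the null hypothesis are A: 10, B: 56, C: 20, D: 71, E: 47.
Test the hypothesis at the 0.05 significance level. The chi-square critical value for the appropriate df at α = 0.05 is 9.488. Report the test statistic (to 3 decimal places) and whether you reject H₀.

cat         O        E   (O−E)²/E
A          12       10     0.4000
B          53       56     0.1607
C          20       20     0.0000
D          72       71     0.0141
E          47       47     0.0000
Sum = 0.575
df = 4. Since 0.575 < 9.488, we do not reject H₀.

0.575; do not reject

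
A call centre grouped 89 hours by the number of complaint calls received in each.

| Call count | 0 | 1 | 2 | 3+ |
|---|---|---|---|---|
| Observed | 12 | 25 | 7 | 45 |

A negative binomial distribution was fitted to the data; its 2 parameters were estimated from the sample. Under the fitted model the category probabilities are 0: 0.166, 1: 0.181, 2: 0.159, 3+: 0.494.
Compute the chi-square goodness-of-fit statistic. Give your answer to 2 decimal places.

Expected counts E_i = n·p_i: 89×0.166 = 14.774, 89×0.181 = 16.109, 89×0.159 = 14.151, 89×0.494 = 43.966.
cat         O        E   (O−E)²/E
0          12   14.774      0.521
1          25   16.109      4.907
2           7   14.151      3.614
3+         45   43.966      0.024
Sum = 9.07

9.07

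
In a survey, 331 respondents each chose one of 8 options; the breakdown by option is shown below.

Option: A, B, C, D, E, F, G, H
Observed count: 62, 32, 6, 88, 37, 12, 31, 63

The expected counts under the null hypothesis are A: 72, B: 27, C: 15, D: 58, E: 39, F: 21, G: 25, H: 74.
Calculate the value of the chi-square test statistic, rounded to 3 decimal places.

30.267

A: (62 − 72)²/72 = 100/72 = 1.3889
B: (32 − 27)²/27 = 25/27 = 0.9259
C: (6 − 15)²/15 = 81/15 = 5.4000
D: (88 − 58)²/58 = 900/58 = 15.5172
E: (37 − 39)²/39 = 4/39 = 0.1026
F: (12 − 21)²/21 = 81/21 = 3.8571
G: (31 − 25)²/25 = 36/25 = 1.4400
H: (63 − 74)²/74 = 121/74 = 1.6351
Sum = 30.267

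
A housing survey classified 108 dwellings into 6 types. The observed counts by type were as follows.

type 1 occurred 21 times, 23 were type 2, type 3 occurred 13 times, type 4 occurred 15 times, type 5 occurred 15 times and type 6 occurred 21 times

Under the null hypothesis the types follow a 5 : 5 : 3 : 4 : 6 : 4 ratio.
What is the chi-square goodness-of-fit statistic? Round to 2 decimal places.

Ratio total = 27. Expected counts: 108×5/27 = 20, 108×5/27 = 20, 108×3/27 = 12, 108×4/27 = 16, 108×6/27 = 24, 108×4/27 = 16.
χ² = (21−20)²/20 + (23−20)²/20 + (13−12)²/12 + (15−16)²/16 + (15−24)²/24 + (21−16)²/16
   = 0.050 + 0.450 + 0.083 + 0.063 + 3.375 + 1.563
Sum = 5.58

5.58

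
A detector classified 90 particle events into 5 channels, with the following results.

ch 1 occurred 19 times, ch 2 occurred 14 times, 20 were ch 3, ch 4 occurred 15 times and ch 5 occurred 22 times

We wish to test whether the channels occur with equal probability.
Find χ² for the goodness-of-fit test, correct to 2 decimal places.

2.56

Under H₀ each category has probability 1/5, so each expected count is 90/5 = 18.
cat         O        E   (O−E)²/E
ch 1       19       18      0.056
ch 2       14       18      0.889
ch 3       20       18      0.222
ch 4       15       18      0.500
ch 5       22       18      0.889
Sum = 2.56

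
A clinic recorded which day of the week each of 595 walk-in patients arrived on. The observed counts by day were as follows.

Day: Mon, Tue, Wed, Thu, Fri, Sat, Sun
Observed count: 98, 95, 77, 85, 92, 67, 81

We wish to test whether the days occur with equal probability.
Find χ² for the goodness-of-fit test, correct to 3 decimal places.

8.494

Under H₀ each category has probability 1/7, so each expected count is 595/7 = 85.
cat         O        E   (O−E)²/E
Mon        98       85     1.9882
Tue        95       85     1.1765
Wed        77       85     0.7529
Thu        85       85     0.0000
Fri        92       85     0.5765
Sat        67       85     3.8118
Sun        81       85     0.1882
Sum = 8.494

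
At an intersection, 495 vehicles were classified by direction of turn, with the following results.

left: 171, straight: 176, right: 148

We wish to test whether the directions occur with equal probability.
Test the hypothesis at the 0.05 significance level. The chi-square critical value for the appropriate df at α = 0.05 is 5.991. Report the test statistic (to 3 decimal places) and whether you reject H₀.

2.703; do not reject

Under H₀ each category has probability 1/3, so each expected count is 495/3 = 165.
χ² = (171−165)²/165 + (176−165)²/165 + (148−165)²/165
   = 0.2182 + 0.7333 + 1.7515
Sum = 2.703
df = 2. Since 2.703 < 5.991, we do not reject H₀.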